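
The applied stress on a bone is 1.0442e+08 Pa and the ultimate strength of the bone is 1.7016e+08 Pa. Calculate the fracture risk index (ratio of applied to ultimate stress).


FRI = applied / ultimate
FRI = 1.0442e+08 / 1.7016e+08
FRI = 0.6137


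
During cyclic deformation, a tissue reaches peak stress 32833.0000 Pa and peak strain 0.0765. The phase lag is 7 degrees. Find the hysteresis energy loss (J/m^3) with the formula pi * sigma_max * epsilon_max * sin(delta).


E_loss = pi * sigma_max * epsilon_max * sin(delta)
delta = 7 deg = 0.1222 rad
sin(delta) = 0.1219
E_loss = pi * 32833.0000 * 0.0765 * 0.1219
E_loss = 961.6485


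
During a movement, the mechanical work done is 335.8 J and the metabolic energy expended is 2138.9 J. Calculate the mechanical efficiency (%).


eta = (W_mech / E_meta) * 100
eta = (335.8 / 2138.9) * 100
ratio = 0.1570
eta = 15.6997


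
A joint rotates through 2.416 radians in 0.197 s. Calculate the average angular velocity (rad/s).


omega = delta_theta / delta_t
omega = 2.416 / 0.197
omega = 12.2640


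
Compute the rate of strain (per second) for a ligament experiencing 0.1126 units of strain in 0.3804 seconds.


strain_rate = delta_strain / delta_t
strain_rate = 0.1126 / 0.3804
strain_rate = 0.2960


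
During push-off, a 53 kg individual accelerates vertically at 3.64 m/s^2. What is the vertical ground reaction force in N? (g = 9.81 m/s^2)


GRF = m * (g + a)
GRF = 53 * (9.81 + 3.64)
GRF = 53 * 13.4500
GRF = 712.8500


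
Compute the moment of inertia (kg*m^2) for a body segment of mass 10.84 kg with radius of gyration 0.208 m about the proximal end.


I = m * k^2
I = 10.84 * 0.208^2
k^2 = 0.0433
I = 0.4690


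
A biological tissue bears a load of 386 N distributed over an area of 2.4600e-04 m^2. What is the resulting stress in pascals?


stress = F / A
stress = 386 / 2.4600e-04
stress = 1.5691e+06


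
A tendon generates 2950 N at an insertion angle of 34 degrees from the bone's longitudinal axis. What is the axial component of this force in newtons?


F_eff = F_tendon * cos(theta)
theta = 34 deg = 0.5934 rad
cos(theta) = 0.8290
F_eff = 2950 * 0.8290
F_eff = 2445.6608


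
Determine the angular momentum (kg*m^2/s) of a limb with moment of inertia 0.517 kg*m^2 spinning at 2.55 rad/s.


L = I * omega
L = 0.517 * 2.55
L = 1.3183


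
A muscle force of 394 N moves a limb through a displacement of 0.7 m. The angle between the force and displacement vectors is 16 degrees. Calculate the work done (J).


W = F * d * cos(theta)
theta = 16 deg = 0.2793 rad
cos(theta) = 0.9613
W = 394 * 0.7 * 0.9613
W = 265.1160


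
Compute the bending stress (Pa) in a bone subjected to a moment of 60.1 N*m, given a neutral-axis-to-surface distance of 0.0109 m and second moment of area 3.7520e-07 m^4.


sigma = M * c / I
sigma = 60.1 * 0.0109 / 3.7520e-07
M * c = 0.6551
sigma = 1.7460e+06


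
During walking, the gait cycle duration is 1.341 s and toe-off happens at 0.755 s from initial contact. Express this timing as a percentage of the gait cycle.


pct = (event_time / cycle_time) * 100
pct = (0.755 / 1.341) * 100
ratio = 0.5630
pct = 56.3013


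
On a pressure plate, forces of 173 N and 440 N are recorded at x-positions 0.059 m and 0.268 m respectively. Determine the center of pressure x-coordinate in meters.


COP_x = (F1*x1 + F2*x2) / (F1 + F2)
COP_x = (173*0.059 + 440*0.268) / (173 + 440)
Numerator = 128.1270
Denominator = 613
COP_x = 0.2090


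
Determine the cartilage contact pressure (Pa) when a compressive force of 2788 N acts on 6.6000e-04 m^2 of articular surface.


P = F / A
P = 2788 / 6.6000e-04
P = 4.2242e+06


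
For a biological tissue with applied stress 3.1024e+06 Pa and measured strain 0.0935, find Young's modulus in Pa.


E = stress / strain
E = 3.1024e+06 / 0.0935
E = 3.3181e+07


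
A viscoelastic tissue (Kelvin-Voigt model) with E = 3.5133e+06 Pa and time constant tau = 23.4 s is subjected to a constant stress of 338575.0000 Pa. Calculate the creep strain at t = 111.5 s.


epsilon(t) = (sigma/E) * (1 - exp(-t/tau))
sigma/E = 338575.0000 / 3.5133e+06 = 0.0964
exp(-t/tau) = exp(-111.5 / 23.4) = 0.0085
epsilon = 0.0964 * (1 - 0.0085)
epsilon = 0.0955


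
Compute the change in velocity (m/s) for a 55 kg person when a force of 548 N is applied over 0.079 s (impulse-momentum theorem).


J = F * dt = 548 * 0.079 = 43.2920 N*s
delta_v = J / m
delta_v = 43.2920 / 55
delta_v = 0.7871


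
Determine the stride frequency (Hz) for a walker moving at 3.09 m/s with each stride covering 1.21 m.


f = v / stride_length
f = 3.09 / 1.21
f = 2.5537


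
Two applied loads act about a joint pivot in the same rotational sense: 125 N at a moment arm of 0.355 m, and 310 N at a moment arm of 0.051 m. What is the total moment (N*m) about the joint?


M = F1 * d1 + F2 * d2
M = 125 * 0.355 + 310 * 0.051
M = 44.3750 + 15.8100
M = 60.1850


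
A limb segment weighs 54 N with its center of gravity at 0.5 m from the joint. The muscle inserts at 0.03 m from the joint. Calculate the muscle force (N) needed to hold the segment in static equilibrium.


F_muscle = W * d_load / d_muscle
F_muscle = 54 * 0.5 / 0.03
Numerator = 27.0000
F_muscle = 900.0000


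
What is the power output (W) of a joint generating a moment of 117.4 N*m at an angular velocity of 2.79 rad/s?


P = M * omega
P = 117.4 * 2.79
P = 327.5460


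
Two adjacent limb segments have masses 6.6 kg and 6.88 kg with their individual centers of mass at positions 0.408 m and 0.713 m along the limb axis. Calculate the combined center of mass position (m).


COM = (m1*x1 + m2*x2) / (m1 + m2)
COM = (6.6*0.408 + 6.88*0.713) / (6.6 + 6.88)
Numerator = 7.5982
Denominator = 13.4800
COM = 0.5637


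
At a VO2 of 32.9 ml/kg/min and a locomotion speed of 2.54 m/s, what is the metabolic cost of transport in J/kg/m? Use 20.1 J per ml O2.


Power per kg = VO2 * 20.1 / 60
Power per kg = 32.9 * 20.1 / 60 = 11.0215 W/kg
Cost = power_per_kg / speed
Cost = 11.0215 / 2.54
Cost = 4.3392


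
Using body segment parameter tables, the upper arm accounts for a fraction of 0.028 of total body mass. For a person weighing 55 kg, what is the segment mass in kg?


m_segment = body_mass * fraction
m_segment = 55 * 0.028
m_segment = 1.5400


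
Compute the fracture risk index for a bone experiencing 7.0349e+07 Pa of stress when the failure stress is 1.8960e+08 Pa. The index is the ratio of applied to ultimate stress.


FRI = applied / ultimate
FRI = 7.0349e+07 / 1.8960e+08
FRI = 0.3710


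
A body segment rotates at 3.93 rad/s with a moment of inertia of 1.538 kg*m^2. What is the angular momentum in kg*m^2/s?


L = I * omega
L = 1.538 * 3.93
L = 6.0443


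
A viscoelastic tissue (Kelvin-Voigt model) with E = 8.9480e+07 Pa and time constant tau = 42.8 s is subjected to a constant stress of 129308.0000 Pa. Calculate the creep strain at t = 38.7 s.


epsilon(t) = (sigma/E) * (1 - exp(-t/tau))
sigma/E = 129308.0000 / 8.9480e+07 = 0.0014
exp(-t/tau) = exp(-38.7 / 42.8) = 0.4049
epsilon = 0.0014 * (1 - 0.4049)
epsilon = 8.6003e-04


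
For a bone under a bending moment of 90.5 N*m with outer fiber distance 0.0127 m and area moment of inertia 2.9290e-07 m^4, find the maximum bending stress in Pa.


sigma = M * c / I
sigma = 90.5 * 0.0127 / 2.9290e-07
M * c = 1.1493
sigma = 3.9240e+06


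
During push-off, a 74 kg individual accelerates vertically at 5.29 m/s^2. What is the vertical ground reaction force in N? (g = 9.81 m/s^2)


GRF = m * (g + a)
GRF = 74 * (9.81 + 5.29)
GRF = 74 * 15.1000
GRF = 1117.4000


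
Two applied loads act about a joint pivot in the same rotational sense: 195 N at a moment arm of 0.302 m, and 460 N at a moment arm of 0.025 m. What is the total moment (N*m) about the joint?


M = F1 * d1 + F2 * d2
M = 195 * 0.302 + 460 * 0.025
M = 58.8900 + 11.5000
M = 70.3900


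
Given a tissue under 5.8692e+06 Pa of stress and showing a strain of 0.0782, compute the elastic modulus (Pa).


E = stress / strain
E = 5.8692e+06 / 0.0782
E = 7.5054e+07


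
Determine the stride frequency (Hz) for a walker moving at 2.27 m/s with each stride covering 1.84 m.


f = v / stride_length
f = 2.27 / 1.84
f = 1.2337


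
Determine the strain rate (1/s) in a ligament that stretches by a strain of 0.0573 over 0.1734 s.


strain_rate = delta_strain / delta_t
strain_rate = 0.0573 / 0.1734
strain_rate = 0.3304


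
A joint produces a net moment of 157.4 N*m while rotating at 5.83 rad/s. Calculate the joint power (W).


P = M * omega
P = 157.4 * 5.83
P = 917.6420


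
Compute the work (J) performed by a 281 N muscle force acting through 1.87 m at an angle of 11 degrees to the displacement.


W = F * d * cos(theta)
theta = 11 deg = 0.1920 rad
cos(theta) = 0.9816
W = 281 * 1.87 * 0.9816
W = 515.8156


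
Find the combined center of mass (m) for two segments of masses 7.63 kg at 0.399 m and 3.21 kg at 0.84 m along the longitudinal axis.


COM = (m1*x1 + m2*x2) / (m1 + m2)
COM = (7.63*0.399 + 3.21*0.84) / (7.63 + 3.21)
Numerator = 5.7408
Denominator = 10.8400
COM = 0.5296


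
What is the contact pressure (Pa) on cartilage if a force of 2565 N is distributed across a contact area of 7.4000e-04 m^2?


P = F / A
P = 2565 / 7.4000e-04
P = 3.4662e+06


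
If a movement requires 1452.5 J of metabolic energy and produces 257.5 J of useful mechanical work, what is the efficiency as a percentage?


eta = (W_mech / E_meta) * 100
eta = (257.5 / 1452.5) * 100
ratio = 0.1773
eta = 17.7281


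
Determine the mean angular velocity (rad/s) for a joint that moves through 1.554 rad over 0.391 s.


omega = delta_theta / delta_t
omega = 1.554 / 0.391
omega = 3.9744


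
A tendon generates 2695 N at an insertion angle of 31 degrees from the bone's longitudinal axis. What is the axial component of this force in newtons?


F_eff = F_tendon * cos(theta)
theta = 31 deg = 0.5411 rad
cos(theta) = 0.8572
F_eff = 2695 * 0.8572
F_eff = 2310.0659


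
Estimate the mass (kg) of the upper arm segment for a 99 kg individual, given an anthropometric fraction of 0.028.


m_segment = body_mass * fraction
m_segment = 99 * 0.028
m_segment = 2.7720


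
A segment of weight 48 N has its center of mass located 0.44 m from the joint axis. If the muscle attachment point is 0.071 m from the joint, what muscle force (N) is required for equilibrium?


F_muscle = W * d_load / d_muscle
F_muscle = 48 * 0.44 / 0.071
Numerator = 21.1200
F_muscle = 297.4648


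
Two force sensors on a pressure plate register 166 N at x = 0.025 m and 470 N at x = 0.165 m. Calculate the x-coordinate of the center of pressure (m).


COP_x = (F1*x1 + F2*x2) / (F1 + F2)
COP_x = (166*0.025 + 470*0.165) / (166 + 470)
Numerator = 81.7000
Denominator = 636
COP_x = 0.1285


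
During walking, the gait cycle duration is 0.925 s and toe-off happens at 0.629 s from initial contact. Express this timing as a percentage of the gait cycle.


pct = (event_time / cycle_time) * 100
pct = (0.629 / 0.925) * 100
ratio = 0.6800
pct = 68.0000


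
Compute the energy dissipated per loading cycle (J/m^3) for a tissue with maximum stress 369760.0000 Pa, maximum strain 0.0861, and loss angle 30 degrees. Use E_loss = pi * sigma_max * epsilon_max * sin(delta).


E_loss = pi * sigma_max * epsilon_max * sin(delta)
delta = 30 deg = 0.5236 rad
sin(delta) = 0.5000
E_loss = pi * 369760.0000 * 0.0861 * 0.5000
E_loss = 50008.3996


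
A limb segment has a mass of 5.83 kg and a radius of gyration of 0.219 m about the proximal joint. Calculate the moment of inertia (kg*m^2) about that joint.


I = m * k^2
I = 5.83 * 0.219^2
k^2 = 0.0480
I = 0.2796


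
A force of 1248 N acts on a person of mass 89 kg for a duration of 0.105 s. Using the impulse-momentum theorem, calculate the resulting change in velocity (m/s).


J = F * dt = 1248 * 0.105 = 131.0400 N*s
delta_v = J / m
delta_v = 131.0400 / 89
delta_v = 1.4724


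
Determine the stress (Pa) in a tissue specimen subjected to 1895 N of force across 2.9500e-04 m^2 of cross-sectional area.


stress = F / A
stress = 1895 / 2.9500e-04
stress = 6.4237e+06


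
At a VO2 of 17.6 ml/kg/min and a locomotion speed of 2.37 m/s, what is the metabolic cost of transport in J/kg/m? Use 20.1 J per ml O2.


Power per kg = VO2 * 20.1 / 60
Power per kg = 17.6 * 20.1 / 60 = 5.8960 W/kg
Cost = power_per_kg / speed
Cost = 5.8960 / 2.37
Cost = 2.4878


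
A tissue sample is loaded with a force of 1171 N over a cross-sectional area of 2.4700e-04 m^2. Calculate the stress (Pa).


stress = F / A
stress = 1171 / 2.4700e-04
stress = 4.7409e+06


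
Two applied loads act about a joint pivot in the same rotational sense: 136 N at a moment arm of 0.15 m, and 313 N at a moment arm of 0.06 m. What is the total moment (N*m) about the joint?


M = F1 * d1 + F2 * d2
M = 136 * 0.15 + 313 * 0.06
M = 20.4000 + 18.7800
M = 39.1800


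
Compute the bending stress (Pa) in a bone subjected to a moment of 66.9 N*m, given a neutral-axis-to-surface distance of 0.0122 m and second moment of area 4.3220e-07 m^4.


sigma = M * c / I
sigma = 66.9 * 0.0122 / 4.3220e-07
M * c = 0.8162
sigma = 1.8884e+06


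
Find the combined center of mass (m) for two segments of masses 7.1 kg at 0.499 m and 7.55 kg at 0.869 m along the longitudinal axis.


COM = (m1*x1 + m2*x2) / (m1 + m2)
COM = (7.1*0.499 + 7.55*0.869) / (7.1 + 7.55)
Numerator = 10.1038
Denominator = 14.6500
COM = 0.6897


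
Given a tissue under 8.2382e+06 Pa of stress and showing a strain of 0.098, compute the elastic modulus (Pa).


E = stress / strain
E = 8.2382e+06 / 0.098
E = 8.4063e+07


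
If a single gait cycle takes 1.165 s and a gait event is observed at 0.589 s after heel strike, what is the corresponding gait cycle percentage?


pct = (event_time / cycle_time) * 100
pct = (0.589 / 1.165) * 100
ratio = 0.5056
pct = 50.5579


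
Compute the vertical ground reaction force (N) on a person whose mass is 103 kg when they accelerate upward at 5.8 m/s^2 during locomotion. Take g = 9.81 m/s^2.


GRF = m * (g + a)
GRF = 103 * (9.81 + 5.8)
GRF = 103 * 15.6100
GRF = 1607.8300


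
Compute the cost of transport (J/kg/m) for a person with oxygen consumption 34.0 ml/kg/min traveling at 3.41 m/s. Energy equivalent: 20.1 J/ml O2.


Power per kg = VO2 * 20.1 / 60
Power per kg = 34.0 * 20.1 / 60 = 11.3900 W/kg
Cost = power_per_kg / speed
Cost = 11.3900 / 3.41
Cost = 3.3402


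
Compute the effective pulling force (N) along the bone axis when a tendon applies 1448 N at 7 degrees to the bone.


F_eff = F_tendon * cos(theta)
theta = 7 deg = 0.1222 rad
cos(theta) = 0.9925
F_eff = 1448 * 0.9925
F_eff = 1437.2068


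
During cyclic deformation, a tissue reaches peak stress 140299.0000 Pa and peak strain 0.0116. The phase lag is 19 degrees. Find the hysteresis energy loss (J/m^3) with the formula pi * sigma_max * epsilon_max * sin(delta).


E_loss = pi * sigma_max * epsilon_max * sin(delta)
delta = 19 deg = 0.3316 rad
sin(delta) = 0.3256
E_loss = pi * 140299.0000 * 0.0116 * 0.3256
E_loss = 1664.5788


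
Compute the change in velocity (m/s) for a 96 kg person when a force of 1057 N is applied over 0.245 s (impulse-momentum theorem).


J = F * dt = 1057 * 0.245 = 258.9650 N*s
delta_v = J / m
delta_v = 258.9650 / 96
delta_v = 2.6976


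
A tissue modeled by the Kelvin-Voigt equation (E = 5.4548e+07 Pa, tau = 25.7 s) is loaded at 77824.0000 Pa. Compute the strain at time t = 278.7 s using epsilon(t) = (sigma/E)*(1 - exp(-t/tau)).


epsilon(t) = (sigma/E) * (1 - exp(-t/tau))
sigma/E = 77824.0000 / 5.4548e+07 = 0.0014
exp(-t/tau) = exp(-278.7 / 25.7) = 1.9514e-05
epsilon = 0.0014 * (1 - 1.9514e-05)
epsilon = 0.0014


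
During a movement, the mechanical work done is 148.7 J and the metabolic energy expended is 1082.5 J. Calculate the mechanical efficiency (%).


eta = (W_mech / E_meta) * 100
eta = (148.7 / 1082.5) * 100
ratio = 0.1374
eta = 13.7367


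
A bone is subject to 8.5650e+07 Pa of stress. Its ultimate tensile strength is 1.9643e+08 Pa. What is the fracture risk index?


FRI = applied / ultimate
FRI = 8.5650e+07 / 1.9643e+08
FRI = 0.4360


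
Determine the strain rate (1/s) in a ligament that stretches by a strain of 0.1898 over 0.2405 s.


strain_rate = delta_strain / delta_t
strain_rate = 0.1898 / 0.2405
strain_rate = 0.7892


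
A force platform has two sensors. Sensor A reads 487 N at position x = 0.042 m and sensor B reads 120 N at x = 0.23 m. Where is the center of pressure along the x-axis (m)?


COP_x = (F1*x1 + F2*x2) / (F1 + F2)
COP_x = (487*0.042 + 120*0.23) / (487 + 120)
Numerator = 48.0540
Denominator = 607
COP_x = 0.0792


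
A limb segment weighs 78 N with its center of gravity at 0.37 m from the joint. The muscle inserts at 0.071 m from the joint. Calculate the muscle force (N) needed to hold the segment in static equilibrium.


F_muscle = W * d_load / d_muscle
F_muscle = 78 * 0.37 / 0.071
Numerator = 28.8600
F_muscle = 406.4789


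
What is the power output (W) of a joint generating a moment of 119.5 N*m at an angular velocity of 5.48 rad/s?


P = M * omega
P = 119.5 * 5.48
P = 654.8600


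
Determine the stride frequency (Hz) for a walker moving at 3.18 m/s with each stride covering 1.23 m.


f = v / stride_length
f = 3.18 / 1.23
f = 2.5854


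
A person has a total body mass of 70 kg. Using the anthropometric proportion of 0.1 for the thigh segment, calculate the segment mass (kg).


m_segment = body_mass * fraction
m_segment = 70 * 0.1
m_segment = 7.0000


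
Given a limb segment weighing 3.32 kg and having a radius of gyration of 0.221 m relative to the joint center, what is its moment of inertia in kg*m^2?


I = m * k^2
I = 3.32 * 0.221^2
k^2 = 0.0488
I = 0.1622


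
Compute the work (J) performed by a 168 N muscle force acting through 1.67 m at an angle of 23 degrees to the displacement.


W = F * d * cos(theta)
theta = 23 deg = 0.4014 rad
cos(theta) = 0.9205
W = 168 * 1.67 * 0.9205
W = 258.2568


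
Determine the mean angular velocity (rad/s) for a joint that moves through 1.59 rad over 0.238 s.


omega = delta_theta / delta_t
omega = 1.59 / 0.238
omega = 6.6807


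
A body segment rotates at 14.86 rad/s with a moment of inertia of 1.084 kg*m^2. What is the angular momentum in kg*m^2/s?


L = I * omega
L = 1.084 * 14.86
L = 16.1082


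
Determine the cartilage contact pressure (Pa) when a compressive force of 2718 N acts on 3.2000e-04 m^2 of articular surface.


P = F / A
P = 2718 / 3.2000e-04
P = 8.4938e+06


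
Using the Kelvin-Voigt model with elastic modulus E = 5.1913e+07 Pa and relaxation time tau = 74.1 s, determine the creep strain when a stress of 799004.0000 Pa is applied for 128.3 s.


epsilon(t) = (sigma/E) * (1 - exp(-t/tau))
sigma/E = 799004.0000 / 5.1913e+07 = 0.0154
exp(-t/tau) = exp(-128.3 / 74.1) = 0.1770
epsilon = 0.0154 * (1 - 0.1770)
epsilon = 0.0127


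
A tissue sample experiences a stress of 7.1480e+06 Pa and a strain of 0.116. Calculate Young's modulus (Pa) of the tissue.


E = stress / strain
E = 7.1480e+06 / 0.116
E = 6.1621e+07


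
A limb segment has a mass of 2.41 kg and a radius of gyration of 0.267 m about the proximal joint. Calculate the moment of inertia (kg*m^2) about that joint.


I = m * k^2
I = 2.41 * 0.267^2
k^2 = 0.0713
I = 0.1718


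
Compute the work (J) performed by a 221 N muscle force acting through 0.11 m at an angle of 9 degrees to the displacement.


W = F * d * cos(theta)
theta = 9 deg = 0.1571 rad
cos(theta) = 0.9877
W = 221 * 0.11 * 0.9877
W = 24.0107


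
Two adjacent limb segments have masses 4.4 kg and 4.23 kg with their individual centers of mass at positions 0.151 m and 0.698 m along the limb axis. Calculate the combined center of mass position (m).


COM = (m1*x1 + m2*x2) / (m1 + m2)
COM = (4.4*0.151 + 4.23*0.698) / (4.4 + 4.23)
Numerator = 3.6169
Denominator = 8.6300
COM = 0.4191


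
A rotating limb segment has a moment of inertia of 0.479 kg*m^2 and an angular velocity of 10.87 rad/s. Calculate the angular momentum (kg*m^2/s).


L = I * omega
L = 0.479 * 10.87
L = 5.2067


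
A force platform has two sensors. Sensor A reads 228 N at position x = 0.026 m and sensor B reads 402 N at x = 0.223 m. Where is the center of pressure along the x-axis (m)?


COP_x = (F1*x1 + F2*x2) / (F1 + F2)
COP_x = (228*0.026 + 402*0.223) / (228 + 402)
Numerator = 95.5740
Denominator = 630
COP_x = 0.1517


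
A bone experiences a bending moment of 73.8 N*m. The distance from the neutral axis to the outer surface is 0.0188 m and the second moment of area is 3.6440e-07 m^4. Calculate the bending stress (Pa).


sigma = M * c / I
sigma = 73.8 * 0.0188 / 3.6440e-07
M * c = 1.3874
sigma = 3.8075e+06


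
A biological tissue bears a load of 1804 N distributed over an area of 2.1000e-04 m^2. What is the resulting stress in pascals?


stress = F / A
stress = 1804 / 2.1000e-04
stress = 8.5905e+06


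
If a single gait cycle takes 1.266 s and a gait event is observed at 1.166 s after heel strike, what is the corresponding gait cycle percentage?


pct = (event_time / cycle_time) * 100
pct = (1.166 / 1.266) * 100
ratio = 0.9210
pct = 92.1011


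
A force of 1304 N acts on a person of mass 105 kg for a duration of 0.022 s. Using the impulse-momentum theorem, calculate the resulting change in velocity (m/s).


J = F * dt = 1304 * 0.022 = 28.6880 N*s
delta_v = J / m
delta_v = 28.6880 / 105
delta_v = 0.2732


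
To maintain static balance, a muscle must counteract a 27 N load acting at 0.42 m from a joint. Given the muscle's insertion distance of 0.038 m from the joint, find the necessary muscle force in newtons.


F_muscle = W * d_load / d_muscle
F_muscle = 27 * 0.42 / 0.038
Numerator = 11.3400
F_muscle = 298.4211


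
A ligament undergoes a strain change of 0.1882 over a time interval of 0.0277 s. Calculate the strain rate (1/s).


strain_rate = delta_strain / delta_t
strain_rate = 0.1882 / 0.0277
strain_rate = 6.7942


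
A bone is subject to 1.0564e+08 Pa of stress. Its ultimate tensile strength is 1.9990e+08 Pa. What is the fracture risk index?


FRI = applied / ultimate
FRI = 1.0564e+08 / 1.9990e+08
FRI = 0.5285


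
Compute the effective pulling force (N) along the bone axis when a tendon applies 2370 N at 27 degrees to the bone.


F_eff = F_tendon * cos(theta)
theta = 27 deg = 0.4712 rad
cos(theta) = 0.8910
F_eff = 2370 * 0.8910
F_eff = 2111.6855


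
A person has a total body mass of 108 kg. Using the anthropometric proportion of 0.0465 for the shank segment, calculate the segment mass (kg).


m_segment = body_mass * fraction
m_segment = 108 * 0.0465
m_segment = 5.0220


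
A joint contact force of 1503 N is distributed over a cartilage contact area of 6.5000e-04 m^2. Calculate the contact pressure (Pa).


P = F / A
P = 1503 / 6.5000e-04
P = 2.3123e+06


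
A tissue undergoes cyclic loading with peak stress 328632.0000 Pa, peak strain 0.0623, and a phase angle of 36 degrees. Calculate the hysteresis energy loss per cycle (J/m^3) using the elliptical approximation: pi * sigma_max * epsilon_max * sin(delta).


E_loss = pi * sigma_max * epsilon_max * sin(delta)
delta = 36 deg = 0.6283 rad
sin(delta) = 0.5878
E_loss = pi * 328632.0000 * 0.0623 * 0.5878
E_loss = 37806.4983


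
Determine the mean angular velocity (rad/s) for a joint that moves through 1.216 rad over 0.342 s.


omega = delta_theta / delta_t
omega = 1.216 / 0.342
omega = 3.5556


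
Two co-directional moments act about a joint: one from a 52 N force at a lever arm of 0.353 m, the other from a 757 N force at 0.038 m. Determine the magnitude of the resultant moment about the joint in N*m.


M = F1 * d1 + F2 * d2
M = 52 * 0.353 + 757 * 0.038
M = 18.3560 + 28.7660
M = 47.1220


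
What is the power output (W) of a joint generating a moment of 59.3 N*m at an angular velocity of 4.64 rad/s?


P = M * omega
P = 59.3 * 4.64
P = 275.1520


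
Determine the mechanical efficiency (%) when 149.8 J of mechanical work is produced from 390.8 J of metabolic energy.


eta = (W_mech / E_meta) * 100
eta = (149.8 / 390.8) * 100
ratio = 0.3833
eta = 38.3316


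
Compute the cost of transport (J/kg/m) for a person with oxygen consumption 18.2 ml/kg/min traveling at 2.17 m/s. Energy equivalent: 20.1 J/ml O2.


Power per kg = VO2 * 20.1 / 60
Power per kg = 18.2 * 20.1 / 60 = 6.0970 W/kg
Cost = power_per_kg / speed
Cost = 6.0970 / 2.17
Cost = 2.8097


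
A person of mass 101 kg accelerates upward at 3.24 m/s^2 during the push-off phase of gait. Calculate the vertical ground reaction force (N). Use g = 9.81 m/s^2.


GRF = m * (g + a)
GRF = 101 * (9.81 + 3.24)
GRF = 101 * 13.0500
GRF = 1318.0500


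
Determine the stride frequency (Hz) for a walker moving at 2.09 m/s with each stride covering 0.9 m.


f = v / stride_length
f = 2.09 / 0.9
f = 2.3222


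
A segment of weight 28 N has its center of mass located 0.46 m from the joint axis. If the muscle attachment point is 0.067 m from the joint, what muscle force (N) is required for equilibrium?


F_muscle = W * d_load / d_muscle
F_muscle = 28 * 0.46 / 0.067
Numerator = 12.8800
F_muscle = 192.2388


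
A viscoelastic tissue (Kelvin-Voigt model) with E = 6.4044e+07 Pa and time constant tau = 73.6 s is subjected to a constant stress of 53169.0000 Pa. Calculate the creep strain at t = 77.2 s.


epsilon(t) = (sigma/E) * (1 - exp(-t/tau))
sigma/E = 53169.0000 / 6.4044e+07 = 8.3019e-04
exp(-t/tau) = exp(-77.2 / 73.6) = 0.3503
epsilon = 8.3019e-04 * (1 - 0.3503)
epsilon = 5.3936e-04


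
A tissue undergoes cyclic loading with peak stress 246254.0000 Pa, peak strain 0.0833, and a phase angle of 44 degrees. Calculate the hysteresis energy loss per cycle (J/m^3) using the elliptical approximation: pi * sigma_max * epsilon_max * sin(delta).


E_loss = pi * sigma_max * epsilon_max * sin(delta)
delta = 44 deg = 0.7679 rad
sin(delta) = 0.6947
E_loss = pi * 246254.0000 * 0.0833 * 0.6947
E_loss = 44766.1186


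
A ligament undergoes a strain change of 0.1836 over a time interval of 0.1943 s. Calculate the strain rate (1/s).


strain_rate = delta_strain / delta_t
strain_rate = 0.1836 / 0.1943
strain_rate = 0.9449


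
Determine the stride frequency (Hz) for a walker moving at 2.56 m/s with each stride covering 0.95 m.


f = v / stride_length
f = 2.56 / 0.95
f = 2.6947


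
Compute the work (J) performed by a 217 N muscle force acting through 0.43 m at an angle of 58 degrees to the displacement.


W = F * d * cos(theta)
theta = 58 deg = 1.0123 rad
cos(theta) = 0.5299
W = 217 * 0.43 * 0.5299
W = 49.4468


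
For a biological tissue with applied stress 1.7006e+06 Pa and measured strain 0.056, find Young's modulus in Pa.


E = stress / strain
E = 1.7006e+06 / 0.056
E = 3.0368e+07


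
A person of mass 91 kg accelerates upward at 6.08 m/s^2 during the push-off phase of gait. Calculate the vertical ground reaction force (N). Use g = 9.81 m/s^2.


GRF = m * (g + a)
GRF = 91 * (9.81 + 6.08)
GRF = 91 * 15.8900
GRF = 1445.9900


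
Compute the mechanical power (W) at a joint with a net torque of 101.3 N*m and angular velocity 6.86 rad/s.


P = M * omega
P = 101.3 * 6.86
P = 694.9180


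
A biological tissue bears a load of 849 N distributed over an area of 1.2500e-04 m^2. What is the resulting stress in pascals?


stress = F / A
stress = 849 / 1.2500e-04
stress = 6.7920e+06


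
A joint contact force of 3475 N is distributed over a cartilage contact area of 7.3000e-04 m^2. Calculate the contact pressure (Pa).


P = F / A
P = 3475 / 7.3000e-04
P = 4.7603e+06


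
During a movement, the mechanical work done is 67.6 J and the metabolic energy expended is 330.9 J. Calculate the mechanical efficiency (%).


eta = (W_mech / E_meta) * 100
eta = (67.6 / 330.9) * 100
ratio = 0.2043
eta = 20.4291


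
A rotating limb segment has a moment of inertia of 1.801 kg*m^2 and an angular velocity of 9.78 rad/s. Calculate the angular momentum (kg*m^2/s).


L = I * omega
L = 1.801 * 9.78
L = 17.6138


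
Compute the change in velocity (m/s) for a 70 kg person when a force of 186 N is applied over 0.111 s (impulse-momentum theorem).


J = F * dt = 186 * 0.111 = 20.6460 N*s
delta_v = J / m
delta_v = 20.6460 / 70
delta_v = 0.2949


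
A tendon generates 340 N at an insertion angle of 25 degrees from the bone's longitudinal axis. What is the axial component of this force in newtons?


F_eff = F_tendon * cos(theta)
theta = 25 deg = 0.4363 rad
cos(theta) = 0.9063
F_eff = 340 * 0.9063
F_eff = 308.1446


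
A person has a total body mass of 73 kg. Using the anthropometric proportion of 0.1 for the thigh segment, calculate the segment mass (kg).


m_segment = body_mass * fraction
m_segment = 73 * 0.1
m_segment = 7.3000


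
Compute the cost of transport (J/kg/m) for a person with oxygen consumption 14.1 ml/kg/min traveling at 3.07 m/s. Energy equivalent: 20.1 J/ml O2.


Power per kg = VO2 * 20.1 / 60
Power per kg = 14.1 * 20.1 / 60 = 4.7235 W/kg
Cost = power_per_kg / speed
Cost = 4.7235 / 3.07
Cost = 1.5386


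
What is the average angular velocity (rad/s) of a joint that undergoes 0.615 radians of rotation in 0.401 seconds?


omega = delta_theta / delta_t
omega = 0.615 / 0.401
omega = 1.5337


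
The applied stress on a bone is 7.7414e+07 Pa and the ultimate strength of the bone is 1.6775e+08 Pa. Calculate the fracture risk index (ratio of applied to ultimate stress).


FRI = applied / ultimate
FRI = 7.7414e+07 / 1.6775e+08
FRI = 0.4615


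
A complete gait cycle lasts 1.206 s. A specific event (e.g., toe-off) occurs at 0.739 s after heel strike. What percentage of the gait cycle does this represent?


pct = (event_time / cycle_time) * 100
pct = (0.739 / 1.206) * 100
ratio = 0.6128
pct = 61.2769


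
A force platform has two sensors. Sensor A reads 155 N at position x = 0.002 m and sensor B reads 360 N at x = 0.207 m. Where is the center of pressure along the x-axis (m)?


COP_x = (F1*x1 + F2*x2) / (F1 + F2)
COP_x = (155*0.002 + 360*0.207) / (155 + 360)
Numerator = 74.8300
Denominator = 515
COP_x = 0.1453


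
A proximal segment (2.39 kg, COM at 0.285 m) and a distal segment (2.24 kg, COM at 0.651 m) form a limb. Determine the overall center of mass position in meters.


COM = (m1*x1 + m2*x2) / (m1 + m2)
COM = (2.39*0.285 + 2.24*0.651) / (2.39 + 2.24)
Numerator = 2.1394
Denominator = 4.6300
COM = 0.4621


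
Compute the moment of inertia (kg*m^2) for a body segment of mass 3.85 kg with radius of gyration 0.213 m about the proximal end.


I = m * k^2
I = 3.85 * 0.213^2
k^2 = 0.0454
I = 0.1747


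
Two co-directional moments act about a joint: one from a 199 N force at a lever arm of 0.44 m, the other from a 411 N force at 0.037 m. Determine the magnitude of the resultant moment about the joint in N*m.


M = F1 * d1 + F2 * d2
M = 199 * 0.44 + 411 * 0.037
M = 87.5600 + 15.2070
M = 102.7670


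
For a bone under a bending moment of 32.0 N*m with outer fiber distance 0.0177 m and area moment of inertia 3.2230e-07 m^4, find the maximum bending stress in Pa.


sigma = M * c / I
sigma = 32.0 * 0.0177 / 3.2230e-07
M * c = 0.5664
sigma = 1.7574e+06


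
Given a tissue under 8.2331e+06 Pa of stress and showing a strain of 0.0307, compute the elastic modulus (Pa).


E = stress / strain
E = 8.2331e+06 / 0.0307
E = 2.6818e+08


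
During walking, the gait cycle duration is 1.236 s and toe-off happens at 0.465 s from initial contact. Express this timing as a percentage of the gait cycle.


pct = (event_time / cycle_time) * 100
pct = (0.465 / 1.236) * 100
ratio = 0.3762
pct = 37.6214


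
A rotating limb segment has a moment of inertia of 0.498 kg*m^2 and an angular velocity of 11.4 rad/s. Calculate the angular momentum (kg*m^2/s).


L = I * omega
L = 0.498 * 11.4
L = 5.6772


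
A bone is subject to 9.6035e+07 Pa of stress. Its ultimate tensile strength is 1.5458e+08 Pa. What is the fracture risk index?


FRI = applied / ultimate
FRI = 9.6035e+07 / 1.5458e+08
FRI = 0.6213


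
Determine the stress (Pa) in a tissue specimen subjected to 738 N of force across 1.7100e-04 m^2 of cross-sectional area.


stress = F / A
stress = 738 / 1.7100e-04
stress = 4.3158e+06


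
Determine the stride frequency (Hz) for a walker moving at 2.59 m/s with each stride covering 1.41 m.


f = v / stride_length
f = 2.59 / 1.41
f = 1.8369


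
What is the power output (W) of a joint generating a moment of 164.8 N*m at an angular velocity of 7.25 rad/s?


P = M * omega
P = 164.8 * 7.25
P = 1194.8000


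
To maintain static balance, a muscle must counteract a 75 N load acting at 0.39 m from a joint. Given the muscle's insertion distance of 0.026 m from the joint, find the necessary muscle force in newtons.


F_muscle = W * d_load / d_muscle
F_muscle = 75 * 0.39 / 0.026
Numerator = 29.2500
F_muscle = 1125.0000


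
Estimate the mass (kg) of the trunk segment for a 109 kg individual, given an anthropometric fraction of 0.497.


m_segment = body_mass * fraction
m_segment = 109 * 0.497
m_segment = 54.1730


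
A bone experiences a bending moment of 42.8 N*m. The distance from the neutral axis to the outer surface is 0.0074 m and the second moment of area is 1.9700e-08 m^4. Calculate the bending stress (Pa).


sigma = M * c / I
sigma = 42.8 * 0.0074 / 1.9700e-08
M * c = 0.3167
sigma = 1.6077e+07


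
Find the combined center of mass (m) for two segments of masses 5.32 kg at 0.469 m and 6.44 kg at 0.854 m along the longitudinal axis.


COM = (m1*x1 + m2*x2) / (m1 + m2)
COM = (5.32*0.469 + 6.44*0.854) / (5.32 + 6.44)
Numerator = 7.9948
Denominator = 11.7600
COM = 0.6798


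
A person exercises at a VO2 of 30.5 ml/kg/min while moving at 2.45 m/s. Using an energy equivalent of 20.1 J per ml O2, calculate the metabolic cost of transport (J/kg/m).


Power per kg = VO2 * 20.1 / 60
Power per kg = 30.5 * 20.1 / 60 = 10.2175 W/kg
Cost = power_per_kg / speed
Cost = 10.2175 / 2.45
Cost = 4.1704


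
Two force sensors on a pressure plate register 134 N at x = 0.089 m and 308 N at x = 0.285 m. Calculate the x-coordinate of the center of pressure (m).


COP_x = (F1*x1 + F2*x2) / (F1 + F2)
COP_x = (134*0.089 + 308*0.285) / (134 + 308)
Numerator = 99.7060
Denominator = 442
COP_x = 0.2256


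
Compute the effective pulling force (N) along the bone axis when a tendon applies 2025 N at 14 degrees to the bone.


F_eff = F_tendon * cos(theta)
theta = 14 deg = 0.2443 rad
cos(theta) = 0.9703
F_eff = 2025 * 0.9703
F_eff = 1964.8488


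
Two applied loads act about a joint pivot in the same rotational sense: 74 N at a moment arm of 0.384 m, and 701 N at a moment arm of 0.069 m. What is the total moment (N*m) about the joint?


M = F1 * d1 + F2 * d2
M = 74 * 0.384 + 701 * 0.069
M = 28.4160 + 48.3690
M = 76.7850


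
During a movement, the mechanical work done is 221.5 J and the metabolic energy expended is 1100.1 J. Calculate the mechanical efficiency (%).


eta = (W_mech / E_meta) * 100
eta = (221.5 / 1100.1) * 100
ratio = 0.2013
eta = 20.1345


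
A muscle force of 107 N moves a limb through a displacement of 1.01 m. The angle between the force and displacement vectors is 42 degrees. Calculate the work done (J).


W = F * d * cos(theta)
theta = 42 deg = 0.7330 rad
cos(theta) = 0.7431
W = 107 * 1.01 * 0.7431
W = 80.3117


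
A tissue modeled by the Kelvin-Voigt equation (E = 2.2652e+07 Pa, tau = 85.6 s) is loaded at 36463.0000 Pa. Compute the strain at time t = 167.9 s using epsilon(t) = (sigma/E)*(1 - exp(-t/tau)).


epsilon(t) = (sigma/E) * (1 - exp(-t/tau))
sigma/E = 36463.0000 / 2.2652e+07 = 0.0016
exp(-t/tau) = exp(-167.9 / 85.6) = 0.1407
epsilon = 0.0016 * (1 - 0.1407)
epsilon = 0.0014


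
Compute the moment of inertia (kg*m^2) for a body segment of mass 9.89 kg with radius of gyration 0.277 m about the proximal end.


I = m * k^2
I = 9.89 * 0.277^2
k^2 = 0.0767
I = 0.7588


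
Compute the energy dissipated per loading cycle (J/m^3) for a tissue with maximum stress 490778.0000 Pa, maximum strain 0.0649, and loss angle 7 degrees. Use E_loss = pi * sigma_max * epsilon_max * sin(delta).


E_loss = pi * sigma_max * epsilon_max * sin(delta)
delta = 7 deg = 0.1222 rad
sin(delta) = 0.1219
E_loss = pi * 490778.0000 * 0.0649 * 0.1219
E_loss = 12194.7844


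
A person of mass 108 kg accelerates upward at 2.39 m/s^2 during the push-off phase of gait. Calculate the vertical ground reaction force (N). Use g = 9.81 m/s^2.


GRF = m * (g + a)
GRF = 108 * (9.81 + 2.39)
GRF = 108 * 12.2000
GRF = 1317.6000


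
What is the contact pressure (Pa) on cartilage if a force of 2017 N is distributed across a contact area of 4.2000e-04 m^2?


P = F / A
P = 2017 / 4.2000e-04
P = 4.8024e+06


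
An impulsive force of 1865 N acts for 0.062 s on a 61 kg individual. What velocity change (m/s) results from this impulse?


J = F * dt = 1865 * 0.062 = 115.6300 N*s
delta_v = J / m
delta_v = 115.6300 / 61
delta_v = 1.8956


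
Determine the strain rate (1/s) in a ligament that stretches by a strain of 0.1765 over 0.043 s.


strain_rate = delta_strain / delta_t
strain_rate = 0.1765 / 0.043
strain_rate = 4.1047


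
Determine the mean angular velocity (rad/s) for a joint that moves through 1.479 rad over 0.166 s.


omega = delta_theta / delta_t
omega = 1.479 / 0.166
omega = 8.9096


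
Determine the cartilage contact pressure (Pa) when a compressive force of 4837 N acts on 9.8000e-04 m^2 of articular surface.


P = F / A
P = 4837 / 9.8000e-04
P = 4.9357e+06


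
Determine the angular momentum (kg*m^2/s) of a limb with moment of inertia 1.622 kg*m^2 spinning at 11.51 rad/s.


L = I * omega
L = 1.622 * 11.51
L = 18.6692


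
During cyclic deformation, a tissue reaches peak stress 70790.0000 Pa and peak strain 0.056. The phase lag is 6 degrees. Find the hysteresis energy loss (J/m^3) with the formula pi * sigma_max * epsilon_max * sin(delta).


E_loss = pi * sigma_max * epsilon_max * sin(delta)
delta = 6 deg = 0.1047 rad
sin(delta) = 0.1045
E_loss = pi * 70790.0000 * 0.056 * 0.1045
E_loss = 1301.8003


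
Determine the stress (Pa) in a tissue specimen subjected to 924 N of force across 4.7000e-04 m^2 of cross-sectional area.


stress = F / A
stress = 924 / 4.7000e-04
stress = 1.9660e+06


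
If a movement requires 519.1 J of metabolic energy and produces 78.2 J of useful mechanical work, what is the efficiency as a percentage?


eta = (W_mech / E_meta) * 100
eta = (78.2 / 519.1) * 100
ratio = 0.1506
eta = 15.0645


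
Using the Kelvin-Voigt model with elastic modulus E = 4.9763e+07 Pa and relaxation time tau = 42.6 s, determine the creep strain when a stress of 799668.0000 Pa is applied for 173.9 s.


epsilon(t) = (sigma/E) * (1 - exp(-t/tau))
sigma/E = 799668.0000 / 4.9763e+07 = 0.0161
exp(-t/tau) = exp(-173.9 / 42.6) = 0.0169
epsilon = 0.0161 * (1 - 0.0169)
epsilon = 0.0158


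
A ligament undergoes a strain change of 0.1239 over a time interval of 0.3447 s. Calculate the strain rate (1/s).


strain_rate = delta_strain / delta_t
strain_rate = 0.1239 / 0.3447
strain_rate = 0.3594


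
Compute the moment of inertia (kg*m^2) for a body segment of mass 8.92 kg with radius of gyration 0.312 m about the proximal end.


I = m * k^2
I = 8.92 * 0.312^2
k^2 = 0.0973
I = 0.8683


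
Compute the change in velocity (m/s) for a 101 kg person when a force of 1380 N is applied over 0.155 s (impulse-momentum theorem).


J = F * dt = 1380 * 0.155 = 213.9000 N*s
delta_v = J / m
delta_v = 213.9000 / 101
delta_v = 2.1178


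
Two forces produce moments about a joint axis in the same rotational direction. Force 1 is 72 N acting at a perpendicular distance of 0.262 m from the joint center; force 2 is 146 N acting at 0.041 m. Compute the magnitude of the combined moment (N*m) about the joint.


M = F1 * d1 + F2 * d2
M = 72 * 0.262 + 146 * 0.041
M = 18.8640 + 5.9860
M = 24.8500
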